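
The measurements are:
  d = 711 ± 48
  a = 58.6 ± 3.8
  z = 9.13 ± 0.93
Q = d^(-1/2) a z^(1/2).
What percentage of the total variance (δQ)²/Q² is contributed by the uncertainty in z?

32.7%

(δQ/Q)² = (−½·δd/d)² + (1·δa/a)² + (½·δz/z)²
  d term: (-0.5×0.0675)² = 0.00114
  a term: (1×0.0648)² = 0.00421
  z term: (0.5×0.102)² = 0.00259
Total = 0.00794. Share from z = 0.00259/0.00794 = 0.327.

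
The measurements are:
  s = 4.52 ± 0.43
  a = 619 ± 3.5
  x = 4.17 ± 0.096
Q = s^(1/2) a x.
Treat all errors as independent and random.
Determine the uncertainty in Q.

292

Since Q is a product/quotient, work with relative uncertainties:
  (½·δs/s)² = (0.5×0.0951)² = 0.00226;  (1·δa/a)² = (1×0.00565)² = 3.2e-05;  (1·δx/x)² = (1×0.0230)² = 0.000530
δQ/Q = √(0.00282) = 0.0531
Q = 5490, so δQ = 0.0531 × 5490 = 292.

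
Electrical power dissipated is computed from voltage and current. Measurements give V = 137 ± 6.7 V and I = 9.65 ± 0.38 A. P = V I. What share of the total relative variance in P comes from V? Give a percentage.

60.7%

(δP/P)² = (1·δV/V)² + (1·δI/I)²
  V term: (1×0.0489)² = 0.00239
  I term: (1×0.0394)² = 0.00155
Total = 0.00394. Share from V = 0.00239/0.00394 = 0.607.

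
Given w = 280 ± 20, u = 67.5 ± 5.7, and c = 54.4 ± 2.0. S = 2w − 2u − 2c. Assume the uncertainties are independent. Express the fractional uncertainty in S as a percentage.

13.2%

S is a linear combination, so absolute uncertainties add in quadrature:
  (2·δw)² = 1600;  (2·δu)² = 130;  (2·δc)² = 16.0
δS = √(1750) = 41.8
S = 316, so δS/S = 41.8/316 = 0.132.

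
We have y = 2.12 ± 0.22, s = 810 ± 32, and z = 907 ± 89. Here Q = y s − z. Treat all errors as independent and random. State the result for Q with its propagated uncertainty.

810 ± 210

Let p = y·s = 1720. δp/p = √((1·δy/y)² + (1·δs/s)²) = √(0.0108 + 0.00156) = 0.111, so δp = 191.
Q = p − z: δQ = √(δp² + δz²) = √(36400 + 7920) = 210
Q = 810.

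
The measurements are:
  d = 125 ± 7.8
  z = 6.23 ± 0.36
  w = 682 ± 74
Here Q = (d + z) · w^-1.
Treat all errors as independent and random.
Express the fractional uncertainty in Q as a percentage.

Let u = d + z = 131. δu = √(δd² + δz²) = √(60.8 + 0.130) = 7.81, so δu/u = 0.0595.
Q is then a monomial in u, w:
δQ/Q = √((δu/u)² + (-1·δw/w)²) = √(0.00354 + 0.0118) = 0.124

12.4%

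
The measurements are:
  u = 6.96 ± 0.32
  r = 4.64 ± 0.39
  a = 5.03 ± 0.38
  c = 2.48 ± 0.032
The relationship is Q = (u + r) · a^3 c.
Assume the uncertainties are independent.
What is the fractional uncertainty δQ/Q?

0.231

Let w = u + r = 11.6. δw = √(δu² + δr²) = √(0.102 + 0.152) = 0.504, so δw/w = 0.0435.
Q is then a monomial in w, a, c:
δQ/Q = √((δw/w)² + (3·δa/a)² + (1·δc/c)²) = √(0.00189 + 0.0514 + 0.000166) = 0.231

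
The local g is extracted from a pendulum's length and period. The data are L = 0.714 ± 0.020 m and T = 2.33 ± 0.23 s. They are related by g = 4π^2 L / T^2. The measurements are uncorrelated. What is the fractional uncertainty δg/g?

0.199

For a monomial g ∝ L, T^-2, fractional errors add in quadrature:
  (1·δL/L)² = (1×0.0280)² = 0.000785;  (-2·δT/T)² = (-2×0.0987)² = 0.0390
δg/g = √(0.0398) = 0.199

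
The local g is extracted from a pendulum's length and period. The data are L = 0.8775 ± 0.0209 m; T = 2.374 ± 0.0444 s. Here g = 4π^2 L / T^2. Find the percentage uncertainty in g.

4.43%

Since g is a product/quotient, work with relative uncertainties:
  (1·δL/L)² = (1×0.0238)² = 0.000567;  (-2·δT/T)² = (-2×0.0187)² = 0.00140
δg/g = √(0.00197) = 0.0443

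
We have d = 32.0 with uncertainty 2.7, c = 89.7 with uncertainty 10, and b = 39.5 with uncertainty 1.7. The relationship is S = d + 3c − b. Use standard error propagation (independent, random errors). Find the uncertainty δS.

For a sum/difference, combine absolute errors in quadrature:
  (δd)² = 7.29;  (3·δc)² = 900;  (δb)² = 2.89
δS = √(910) = 30.2

30.2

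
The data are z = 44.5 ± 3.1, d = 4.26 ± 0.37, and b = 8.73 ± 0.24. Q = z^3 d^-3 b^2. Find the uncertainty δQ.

29400

Q is a product of powers, so relative uncertainties combine in quadrature:
  (3·δz/z)² = (3×0.0697)² = 0.0437;  (-3·δd/d)² = (-3×0.0869)² = 0.0679;  (2·δb/b)² = (2×0.0275)² = 0.00302
δQ/Q = √(0.115) = 0.339
Q = 86900, so δQ = 0.339 × 86900 = 29400.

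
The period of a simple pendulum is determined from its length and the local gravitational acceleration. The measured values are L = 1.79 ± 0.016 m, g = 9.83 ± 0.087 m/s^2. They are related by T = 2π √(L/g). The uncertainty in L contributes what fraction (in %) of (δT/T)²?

50.5%

(δT/T)² = (½·δL/L)² + (−½·δg/g)²
  L term: (0.5×0.00894)² = 2e-05
  g term: (-0.5×0.00885)² = 1.96e-05
Total = 3.96e-05. Share from L = 2e-05/3.96e-05 = 0.505.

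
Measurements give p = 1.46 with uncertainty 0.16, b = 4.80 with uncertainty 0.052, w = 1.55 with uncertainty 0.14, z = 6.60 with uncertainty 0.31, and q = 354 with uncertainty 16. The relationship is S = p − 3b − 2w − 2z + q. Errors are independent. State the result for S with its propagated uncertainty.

325 ± 16.0

Each term contributes (cᵢ δxᵢ)² to (δS)²:
  (δp)² = 0.0256;  (3·δb)² = 0.0243;  (2·δw)² = 0.0784;  (2·δz)² = 0.384;  (δq)² = 256
δS = √(257) = 16.0
S = 325.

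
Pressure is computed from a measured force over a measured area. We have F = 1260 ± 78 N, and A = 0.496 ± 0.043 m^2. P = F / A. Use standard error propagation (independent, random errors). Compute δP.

271 Pa

Products/powers → add relative errors in quadrature, weighted by exponent:
  (1·δF/F)² = (1×0.0619)² = 0.00383;  (-1·δA/A)² = (-1×0.0867)² = 0.00752
δP/P = √(0.0113) = 0.107
P = 2540 Pa, so δP = 0.107 × 2540 = 271 Pa.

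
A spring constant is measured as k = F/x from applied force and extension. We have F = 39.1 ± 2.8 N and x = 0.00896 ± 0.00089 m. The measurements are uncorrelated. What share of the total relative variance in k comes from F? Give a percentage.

34.2%

(δk/k)² = (1·δF/F)² + (-1·δx/x)²
  F term: (1×0.0716)² = 0.00513
  x term: (-1×0.0993)² = 0.00987
Total = 0.0150. Share from F = 0.00513/0.0150 = 0.342.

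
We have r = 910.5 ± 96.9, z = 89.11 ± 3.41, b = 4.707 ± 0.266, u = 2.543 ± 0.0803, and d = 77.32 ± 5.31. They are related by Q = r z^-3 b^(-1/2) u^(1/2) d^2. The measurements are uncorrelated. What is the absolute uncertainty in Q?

1.19

Since Q is a product/quotient, work with relative uncertainties:
  (1·δr/r)² = (1×0.106)² = 0.0113;  (-3·δz/z)² = (-3×0.0383)² = 0.0132;  (−½·δb/b)² = (-0.5×0.0565)² = 0.000798;  (½·δu/u)² = (0.5×0.0316)² = 0.000249;  (2·δd/d)² = (2×0.0687)² = 0.0189
δQ/Q = √(0.0444) = 0.211
Q = 5.654, so δQ = 0.211 × 5.654 = 1.19.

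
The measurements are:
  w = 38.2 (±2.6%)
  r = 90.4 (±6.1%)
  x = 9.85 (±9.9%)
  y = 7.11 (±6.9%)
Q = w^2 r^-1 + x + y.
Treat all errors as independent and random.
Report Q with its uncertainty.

33.1 ± 1.69

Let p = w^2·r^-1 = 16.1. δp/p = √((2·δw/w)² + (-1·δr/r)²) = √(0.00270 + 0.00372) = 0.0802, so δp = 1.29.
Q = p + x + y: δQ = √(δp² + δx² + δy²) = √(1.67 + 0.951 + 0.241) = 1.69
Q = 33.1.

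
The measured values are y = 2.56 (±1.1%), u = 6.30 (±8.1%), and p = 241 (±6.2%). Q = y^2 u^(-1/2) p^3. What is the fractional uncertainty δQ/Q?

0.192

Relative error in a monomial: (δQ/Q)² = Σ (nᵢ · δxᵢ/xᵢ)².
  (2·δy/y)² = (2×0.0110)² = 0.000484;  (−½·δu/u)² = (-0.5×0.0810)² = 0.00164;  (3·δp/p)² = (3×0.0620)² = 0.0346
δQ/Q = √(0.0367) = 0.192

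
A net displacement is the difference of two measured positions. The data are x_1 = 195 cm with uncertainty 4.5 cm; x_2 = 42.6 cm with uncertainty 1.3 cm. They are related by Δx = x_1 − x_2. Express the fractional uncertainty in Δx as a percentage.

3.07%

Absolute uncertainties add in quadrature for a linear combination:
  (δx_1)² = 20.2;  (δx_2)² = 1.69
δΔx = √(21.9) = 4.68 cm
Δx = 152 cm, so δΔx/Δx = 4.68/152 = 0.0307.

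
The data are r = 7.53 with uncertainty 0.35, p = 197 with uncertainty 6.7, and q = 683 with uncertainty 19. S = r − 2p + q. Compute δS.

Each term contributes (cᵢ δxᵢ)² to (δS)²:
  (δr)² = 0.122;  (2·δp)² = 180;  (δq)² = 361
δS = √(541) = 23.3

23.3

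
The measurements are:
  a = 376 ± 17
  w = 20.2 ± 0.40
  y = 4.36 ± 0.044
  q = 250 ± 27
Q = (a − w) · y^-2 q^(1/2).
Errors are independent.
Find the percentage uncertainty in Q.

Let u = a − w = 356. δu = √(δa² + δw²) = √(289 + 0.160) = 17.0, so δu/u = 0.0478.
Q is then a monomial in u, y, q:
δQ/Q = √((δu/u)² + (-2·δy/y)² + (½·δq/q)²) = √(0.00228 + 0.000407 + 0.00292) = 0.0749

7.49%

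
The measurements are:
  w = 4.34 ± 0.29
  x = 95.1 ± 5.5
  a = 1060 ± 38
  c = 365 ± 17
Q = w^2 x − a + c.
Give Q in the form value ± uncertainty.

Let p = w^2·x = 1790. δp/p = √((2·δw/w)² + (1·δx/x)²) = √(0.0179 + 0.00334) = 0.146, so δp = 261.
Q = p − a + c: δQ = √(δp² + δa² + δc²) = √(68000 + 1440 + 289) = 264
Q = 1100.

1100 ± 264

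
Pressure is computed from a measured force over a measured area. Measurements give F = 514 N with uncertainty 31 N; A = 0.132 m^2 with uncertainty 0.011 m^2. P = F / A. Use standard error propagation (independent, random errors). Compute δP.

Each factor contributes (exponent × relative error)² to (δP/P)²:
  (1·δF/F)² = (1×0.0603)² = 0.00364;  (-1·δA/A)² = (-1×0.0833)² = 0.00694
δP/P = √(0.0106) = 0.103
P = 3890 Pa, so δP = 0.103 × 3890 = 401 Pa.

401 Pa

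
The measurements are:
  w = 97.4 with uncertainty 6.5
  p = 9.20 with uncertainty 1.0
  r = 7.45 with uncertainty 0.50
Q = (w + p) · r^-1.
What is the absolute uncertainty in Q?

1.30

Let u = w + p = 107. δu = √(δw² + δp²) = √(42.2 + 1.00) = 6.58, so δu/u = 0.0617.
Q is then a monomial in u, r:
δQ/Q = √((δu/u)² + (-1·δr/r)²) = √(0.00381 + 0.00450) = 0.0912
Q = 14.3, so δQ = 0.0912 × 14.3 = 1.30.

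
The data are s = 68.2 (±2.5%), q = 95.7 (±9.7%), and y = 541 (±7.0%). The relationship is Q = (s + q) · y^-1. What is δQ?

0.0275

Let u = s + q = 164. δu = √(δs² + δq²) = √(2.91 + 86.2) = 9.44, so δu/u = 0.0576.
Q is then a monomial in u, y:
δQ/Q = √((δu/u)² + (-1·δy/y)²) = √(0.00332 + 0.00490) = 0.0906
Q = 0.303, so δQ = 0.0906 × 0.303 = 0.0275.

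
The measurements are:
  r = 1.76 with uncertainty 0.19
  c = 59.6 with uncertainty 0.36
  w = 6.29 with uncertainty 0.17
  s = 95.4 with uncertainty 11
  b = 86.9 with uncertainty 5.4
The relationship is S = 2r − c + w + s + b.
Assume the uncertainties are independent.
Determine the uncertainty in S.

12.3

S is a linear combination, so absolute uncertainties add in quadrature:
  (2·δr)² = 0.144;  (δc)² = 0.130;  (δw)² = 0.0289;  (δs)² = 121;  (δb)² = 29.2
δS = √(150) = 12.3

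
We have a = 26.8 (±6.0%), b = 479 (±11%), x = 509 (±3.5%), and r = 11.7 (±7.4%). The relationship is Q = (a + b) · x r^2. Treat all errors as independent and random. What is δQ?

Let u = a + b = 506. δu = √(δa² + δb²) = √(2.59 + 2780) = 52.7, so δu/u = 0.104.
Q is then a monomial in u, x, r:
δQ/Q = √((δu/u)² + (1·δx/x)² + (2·δr/r)²) = √(0.0109 + 0.00123 + 0.0219) = 0.184
Q = 3.52e+07, so δQ = 0.184 × 3.52e+07 = 6.5e+06.

6.5e+06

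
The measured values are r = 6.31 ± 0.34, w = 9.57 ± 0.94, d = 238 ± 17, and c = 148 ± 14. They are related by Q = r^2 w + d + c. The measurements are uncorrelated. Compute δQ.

Let p = r^2·w = 381. δp/p = √((2·δr/r)² + (1·δw/w)²) = √(0.0116 + 0.00965) = 0.146, so δp = 55.6.
Q = p + d + c: δQ = √(δp² + δd² + δc²) = √(3090 + 289 + 196) = 59.8

59.8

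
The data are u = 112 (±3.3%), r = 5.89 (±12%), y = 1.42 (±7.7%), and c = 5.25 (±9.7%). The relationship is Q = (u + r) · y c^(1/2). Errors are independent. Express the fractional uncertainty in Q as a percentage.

Let w = u + r = 118. δw = √(δu² + δr²) = √(13.7 + 0.500) = 3.76, so δw/w = 0.0319.
Q is then a monomial in w, y, c:
δQ/Q = √((δw/w)² + (1·δy/y)² + (½·δc/c)²) = √(0.00102 + 0.00593 + 0.00235) = 0.0964

9.64%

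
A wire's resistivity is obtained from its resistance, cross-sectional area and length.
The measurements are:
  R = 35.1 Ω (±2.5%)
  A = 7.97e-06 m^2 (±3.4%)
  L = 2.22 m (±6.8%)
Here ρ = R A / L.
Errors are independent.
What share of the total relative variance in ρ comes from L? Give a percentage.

(δρ/ρ)² = (1·δR/R)² + (1·δA/A)² + (-1·δL/L)²
  R term: (1×0.0250)² = 0.000625
  A term: (1×0.0340)² = 0.00116
  L term: (-1×0.0680)² = 0.00462
Total = 0.00641. Share from L = 0.00462/0.00641 = 0.722.

72.2%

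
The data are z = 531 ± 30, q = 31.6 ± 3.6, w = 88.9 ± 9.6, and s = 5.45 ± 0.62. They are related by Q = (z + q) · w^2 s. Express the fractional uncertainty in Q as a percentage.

25.0%

Let u = z + q = 563. δu = √(δz² + δq²) = √(900 + 13.0) = 30.2, so δu/u = 0.0537.
Q is then a monomial in u, w, s:
δQ/Q = √((δu/u)² + (2·δw/w)² + (1·δs/s)²) = √(0.00288 + 0.0466 + 0.0129) = 0.250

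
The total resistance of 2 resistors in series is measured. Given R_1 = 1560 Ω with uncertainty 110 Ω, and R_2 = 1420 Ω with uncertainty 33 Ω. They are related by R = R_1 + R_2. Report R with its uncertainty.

Absolute uncertainties add in quadrature for a linear combination:
  (δR_1)² = 12100;  (δR_2)² = 1090
δR = √(13200) = 115 Ω
R = 2980 Ω.

2980 ± 115 Ω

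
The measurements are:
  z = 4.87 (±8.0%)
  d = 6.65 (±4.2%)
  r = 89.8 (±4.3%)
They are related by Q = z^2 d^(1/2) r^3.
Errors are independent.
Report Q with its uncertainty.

Each factor contributes (exponent × relative error)² to (δQ/Q)²:
  (2·δz/z)² = (2×0.0800)² = 0.0256;  (½·δd/d)² = (0.5×0.0420)² = 0.000441;  (3·δr/r)² = (3×0.0430)² = 0.0166
δQ/Q = √(0.0427) = 0.207
Q = 4.43e+07, so δQ = 0.207 × 4.43e+07 = 9.15e+06.

(4.43 ± 0.915) × 10^7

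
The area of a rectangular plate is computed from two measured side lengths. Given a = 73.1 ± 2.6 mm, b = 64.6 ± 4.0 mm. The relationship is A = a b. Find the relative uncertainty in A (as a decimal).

0.0714

Each factor contributes (exponent × relative error)² to (δA/A)²:
  (1·δa/a)² = (1×0.0356)² = 0.00127;  (1·δb/b)² = (1×0.0619)² = 0.00383
δA/A = √(0.00510) = 0.0714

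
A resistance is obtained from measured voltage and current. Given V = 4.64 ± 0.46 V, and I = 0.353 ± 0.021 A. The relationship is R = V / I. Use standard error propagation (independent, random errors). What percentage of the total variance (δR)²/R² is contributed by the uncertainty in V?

73.5%

(δR/R)² = (1·δV/V)² + (-1·δI/I)²
  V term: (1×0.0991)² = 0.00983
  I term: (-1×0.0595)² = 0.00354
Total = 0.0134. Share from V = 0.00983/0.0134 = 0.735.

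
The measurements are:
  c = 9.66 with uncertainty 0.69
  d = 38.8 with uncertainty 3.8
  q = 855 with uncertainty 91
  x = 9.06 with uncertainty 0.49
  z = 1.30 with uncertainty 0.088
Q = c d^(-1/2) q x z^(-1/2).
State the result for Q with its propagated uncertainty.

Q is a product of powers, so relative uncertainties combine in quadrature:
  (1·δc/c)² = (1×0.0714)² = 0.00510;  (−½·δd/d)² = (-0.5×0.0979)² = 0.00240;  (1·δq/q)² = (1×0.106)² = 0.0113;  (1·δx/x)² = (1×0.0541)² = 0.00293;  (−½·δz/z)² = (-0.5×0.0677)² = 0.00115
δQ/Q = √(0.0229) = 0.151
Q = 10500, so δQ = 0.151 × 10500 = 1590.

10500 ± 1590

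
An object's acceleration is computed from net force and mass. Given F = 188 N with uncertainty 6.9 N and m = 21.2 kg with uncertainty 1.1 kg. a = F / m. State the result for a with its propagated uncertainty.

8.87 ± 0.564 m/s^2

Since a is a product/quotient, work with relative uncertainties:
  (1·δF/F)² = (1×0.0367)² = 0.00135;  (-1·δm/m)² = (-1×0.0519)² = 0.00269
δa/a = √(0.00404) = 0.0636
a = 8.87 m/s^2, so δa = 0.0636 × 8.87 = 0.564 m/s^2.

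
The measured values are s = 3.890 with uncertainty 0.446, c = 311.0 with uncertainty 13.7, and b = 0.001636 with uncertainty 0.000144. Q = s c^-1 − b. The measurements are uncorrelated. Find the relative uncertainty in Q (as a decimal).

0.142

Let p = s·c^-1 = 0.01251. δp/p = √((1·δs/s)² + (-1·δc/c)²) = √(0.0131 + 0.00194) = 0.123, so δp = 0.00154.
Q = p − b: δQ = √(δp² + δb²) = √(2.36e-06 + 2.07e-08) = 0.00154
Q = 0.01087, so δQ/Q = 0.00154/0.01087 = 0.142.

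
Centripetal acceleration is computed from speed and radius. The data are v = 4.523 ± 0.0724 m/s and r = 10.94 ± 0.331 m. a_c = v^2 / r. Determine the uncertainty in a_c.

0.0824 m/s^2

Since a_c is a product/quotient, work with relative uncertainties:
  (2·δv/v)² = (2×0.0160)² = 0.00102;  (-1·δr/r)² = (-1×0.0303)² = 0.000915
δa_c/a_c = √(0.00194) = 0.0440
a_c = 1.870 m/s^2, so δa_c = 0.0440 × 1.870 = 0.0824 m/s^2.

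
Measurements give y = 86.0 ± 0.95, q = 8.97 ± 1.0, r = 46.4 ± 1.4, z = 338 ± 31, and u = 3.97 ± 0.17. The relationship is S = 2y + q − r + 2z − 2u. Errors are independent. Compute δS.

62.1

Sums and differences: (δS)² = Σ (cᵢ δxᵢ)².
  (2·δy)² = 3.61;  (δq)² = 1.00;  (δr)² = 1.96;  (2·δz)² = 3840;  (2·δu)² = 0.116
δS = √(3850) = 62.1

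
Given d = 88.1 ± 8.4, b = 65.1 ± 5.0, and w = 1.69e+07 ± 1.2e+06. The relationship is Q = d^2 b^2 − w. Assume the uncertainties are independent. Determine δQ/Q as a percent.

50.9%

Let p = d^2·b^2 = 3.29e+07. δp/p = √((2·δd/d)² + (2·δb/b)²) = √(0.0364 + 0.0236) = 0.245, so δp = 8.05e+06.
Q = p − w: δQ = √(δp² + δw²) = √(6.49e+13 + 1.44e+12) = 8.14e+06
Q = 1.6e+07, so δQ/Q = 8.14e+06/1.6e+07 = 0.509.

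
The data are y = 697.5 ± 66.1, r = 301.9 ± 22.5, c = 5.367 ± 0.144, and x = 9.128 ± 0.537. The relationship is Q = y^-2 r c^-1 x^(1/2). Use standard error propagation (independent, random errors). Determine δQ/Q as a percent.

Each factor contributes (exponent × relative error)² to (δQ/Q)²:
  (-2·δy/y)² = (-2×0.0948)² = 0.0359;  (1·δr/r)² = (1×0.0745)² = 0.00555;  (-1·δc/c)² = (-1×0.0268)² = 0.000720;  (½·δx/x)² = (0.5×0.0588)² = 0.000865
δQ/Q = √(0.0431) = 0.208

20.8%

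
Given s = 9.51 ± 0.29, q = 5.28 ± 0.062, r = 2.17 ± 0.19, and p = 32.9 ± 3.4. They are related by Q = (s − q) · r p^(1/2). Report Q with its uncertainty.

Let u = s − q = 4.23. δu = √(δs² + δq²) = √(0.0841 + 0.00384) = 0.297, so δu/u = 0.0701.
Q is then a monomial in u, r, p:
δQ/Q = √((δu/u)² + (1·δr/r)² + (½·δp/p)²) = √(0.00492 + 0.00767 + 0.00267) = 0.123
Q = 52.6, so δQ = 0.123 × 52.6 = 6.50.

52.6 ± 6.50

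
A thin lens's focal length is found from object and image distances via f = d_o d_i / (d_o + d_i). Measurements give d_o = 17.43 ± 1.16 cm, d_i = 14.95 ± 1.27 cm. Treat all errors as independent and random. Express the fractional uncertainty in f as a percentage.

5.51%

∂f/∂d_o = (d_i/(d_o+d_i))² = 0.213;  ∂f/∂d_i = (d_o/(d_o+d_i))² = 0.290
δf = √((∂f/∂d_o · δd_o)² + (∂f/∂d_i · δd_i)²) = √(0.0611 + 0.135) = 0.443 cm
f = 8.048 cm, so δf/f = 0.443/8.048 = 0.0551.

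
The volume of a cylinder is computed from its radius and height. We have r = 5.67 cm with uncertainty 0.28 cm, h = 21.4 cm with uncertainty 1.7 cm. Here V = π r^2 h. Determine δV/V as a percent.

Each factor contributes (exponent × relative error)² to (δV/V)²:
  (2·δr/r)² = (2×0.0494)² = 0.00975;  (1·δh/h)² = (1×0.0794)² = 0.00631
δV/V = √(0.0161) = 0.127

12.7%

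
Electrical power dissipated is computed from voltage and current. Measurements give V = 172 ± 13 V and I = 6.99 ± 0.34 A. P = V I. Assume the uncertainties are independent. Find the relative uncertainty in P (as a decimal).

0.0899

Each factor contributes (exponent × relative error)² to (δP/P)²:
  (1·δV/V)² = (1×0.0756)² = 0.00571;  (1·δI/I)² = (1×0.0486)² = 0.00237
δP/P = √(0.00808) = 0.0899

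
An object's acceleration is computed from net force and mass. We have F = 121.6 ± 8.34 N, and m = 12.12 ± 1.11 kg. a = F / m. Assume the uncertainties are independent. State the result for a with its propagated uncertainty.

10.03 ± 1.15 m/s^2

a is a product of powers, so relative uncertainties combine in quadrature:
  (1·δF/F)² = (1×0.0686)² = 0.00470;  (-1·δm/m)² = (-1×0.0916)² = 0.00839
δa/a = √(0.0131) = 0.114
a = 10.03 m/s^2, so δa = 0.114 × 10.03 = 1.15 m/s^2.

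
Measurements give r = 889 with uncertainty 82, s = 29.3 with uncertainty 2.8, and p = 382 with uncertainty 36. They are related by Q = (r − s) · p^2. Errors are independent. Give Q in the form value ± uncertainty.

(1.25 ± 0.265) × 10^8

Let u = r − s = 860. δu = √(δr² + δs²) = √(6720 + 7.84) = 82.0, so δu/u = 0.0954.
Q is then a monomial in u, p:
δQ/Q = √((δu/u)² + (2·δp/p)²) = √(0.00911 + 0.0355) = 0.211
Q = 1.25e+08, so δQ = 0.211 × 1.25e+08 = 2.65e+07.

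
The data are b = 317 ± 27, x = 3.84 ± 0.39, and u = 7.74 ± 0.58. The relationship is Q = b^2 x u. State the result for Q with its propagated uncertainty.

For a monomial Q ∝ b^2, x, u, fractional errors add in quadrature:
  (2·δb/b)² = (2×0.0852)² = 0.0290;  (1·δx/x)² = (1×0.102)² = 0.0103;  (1·δu/u)² = (1×0.0749)² = 0.00562
δQ/Q = √(0.0449) = 0.212
Q = 2.99e+06, so δQ = 0.212 × 2.99e+06 = 6.33e+05.

(2.99 ± 0.633) × 10^6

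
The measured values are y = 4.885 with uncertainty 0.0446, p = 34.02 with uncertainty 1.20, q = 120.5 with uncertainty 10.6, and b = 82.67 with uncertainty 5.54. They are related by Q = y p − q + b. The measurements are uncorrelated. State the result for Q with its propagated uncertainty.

128.4 ± 13.4

Let w = y·p = 166.2. δw/w = √((1·δy/y)² + (1·δp/p)²) = √(8.34e-05 + 0.00124) = 0.0364, so δw = 6.06.
Q = w − q + b: δQ = √(δw² + δq² + δb²) = √(36.7 + 112 + 30.7) = 13.4
Q = 128.4.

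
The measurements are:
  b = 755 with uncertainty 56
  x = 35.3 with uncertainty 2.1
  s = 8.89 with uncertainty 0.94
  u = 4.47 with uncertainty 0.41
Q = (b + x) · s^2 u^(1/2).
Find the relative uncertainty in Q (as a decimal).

Let w = b + x = 790. δw = √(δb² + δx²) = √(3140 + 4.41) = 56.0, so δw/w = 0.0709.
Q is then a monomial in w, s, u:
δQ/Q = √((δw/w)² + (2·δs/s)² + (½·δu/u)²) = √(0.00503 + 0.0447 + 0.00210) = 0.228

0.228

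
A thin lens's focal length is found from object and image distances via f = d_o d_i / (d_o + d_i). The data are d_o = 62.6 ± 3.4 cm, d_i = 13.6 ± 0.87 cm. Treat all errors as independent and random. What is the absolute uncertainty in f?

0.597 cm

∂f/∂d_o = (d_i/(d_o+d_i))² = 0.0319;  ∂f/∂d_i = (d_o/(d_o+d_i))² = 0.675
δf = √((∂f/∂d_o · δd_o)² + (∂f/∂d_i · δd_i)²) = √(0.0117 + 0.345) = 0.597 cm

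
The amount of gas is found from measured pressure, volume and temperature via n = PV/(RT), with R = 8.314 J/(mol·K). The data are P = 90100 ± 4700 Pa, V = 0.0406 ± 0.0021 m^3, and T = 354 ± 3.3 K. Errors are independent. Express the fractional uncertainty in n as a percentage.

Relative error in a monomial: (δn/n)² = Σ (nᵢ · δxᵢ/xᵢ)².
  (1·δP/P)² = (1×0.0522)² = 0.00272;  (1·δV/V)² = (1×0.0517)² = 0.00268;  (-1·δT/T)² = (-1×0.00932)² = 8.69e-05
δn/n = √(0.00548) = 0.0740

7.40%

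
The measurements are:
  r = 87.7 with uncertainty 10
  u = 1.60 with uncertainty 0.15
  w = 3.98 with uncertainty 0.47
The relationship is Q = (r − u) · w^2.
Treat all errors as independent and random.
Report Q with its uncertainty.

1360 ± 359

Let h = r − u = 86.1. δh = √(δr² + δu²) = √(100 + 0.0225) = 10.0, so δh/h = 0.116.
Q is then a monomial in h, w:
δQ/Q = √((δh/h)² + (2·δw/w)²) = √(0.0135 + 0.0558) = 0.263
Q = 1360, so δQ = 0.263 × 1360 = 359.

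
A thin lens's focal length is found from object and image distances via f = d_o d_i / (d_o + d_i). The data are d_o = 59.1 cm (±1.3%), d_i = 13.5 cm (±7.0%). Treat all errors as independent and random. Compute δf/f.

∂f/∂d_o = (d_i/(d_o+d_i))² = 0.0346;  ∂f/∂d_i = (d_o/(d_o+d_i))² = 0.663
δf = √((∂f/∂d_o · δd_o)² + (∂f/∂d_i · δd_i)²) = √(0.000706 + 0.392) = 0.627 cm
f = 11.0 cm, so δf/f = 0.627/11.0 = 0.0570.

0.0570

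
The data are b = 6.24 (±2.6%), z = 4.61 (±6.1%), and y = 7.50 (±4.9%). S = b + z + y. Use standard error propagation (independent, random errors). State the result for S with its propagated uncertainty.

18.4 ± 0.490

Each term contributes (cᵢ δxᵢ)² to (δS)²:
  (δb)² = 0.0263;  (δz)² = 0.0791;  (δy)² = 0.135
δS = √(0.240) = 0.490
S = 18.4.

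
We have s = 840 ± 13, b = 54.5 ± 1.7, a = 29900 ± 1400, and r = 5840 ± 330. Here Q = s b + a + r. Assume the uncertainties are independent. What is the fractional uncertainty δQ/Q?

Let p = s·b = 45800. δp/p = √((1·δs/s)² + (1·δb/b)²) = √(0.000240 + 0.000973) = 0.0348, so δp = 1590.
Q = p + a + r: δQ = √(δp² + δa² + δr²) = √(2.54e+06 + 1.96e+06 + 1.09e+05) = 2150
Q = 81500, so δQ/Q = 2150/81500 = 0.0263.

0.0263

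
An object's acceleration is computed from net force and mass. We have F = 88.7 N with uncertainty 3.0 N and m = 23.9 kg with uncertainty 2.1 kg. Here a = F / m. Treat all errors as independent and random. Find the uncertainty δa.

a is a product of powers, so relative uncertainties combine in quadrature:
  (1·δF/F)² = (1×0.0338)² = 0.00114;  (-1·δm/m)² = (-1×0.0879)² = 0.00772
δa/a = √(0.00886) = 0.0942
a = 3.71 m/s^2, so δa = 0.0942 × 3.71 = 0.349 m/s^2.

0.349 m/s^2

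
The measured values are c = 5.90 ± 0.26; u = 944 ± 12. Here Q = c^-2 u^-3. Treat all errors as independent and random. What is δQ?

3.28e-12

Relative error in a monomial: (δQ/Q)² = Σ (nᵢ · δxᵢ/xᵢ)².
  (-2·δc/c)² = (-2×0.0441)² = 0.00777;  (-3·δu/u)² = (-3×0.0127)² = 0.00145
δQ/Q = √(0.00922) = 0.0960
Q = 3.41e-11, so δQ = 0.0960 × 3.41e-11 = 3.28e-12.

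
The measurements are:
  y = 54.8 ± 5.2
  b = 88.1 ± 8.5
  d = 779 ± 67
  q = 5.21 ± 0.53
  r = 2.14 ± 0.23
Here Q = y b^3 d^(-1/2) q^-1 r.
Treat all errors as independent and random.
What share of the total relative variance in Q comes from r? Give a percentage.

(δQ/Q)² = (1·δy/y)² + (3·δb/b)² + (−½·δd/d)² + (-1·δq/q)² + (1·δr/r)²
  y term: (1×0.0949)² = 0.00900
  b term: (3×0.0965)² = 0.0838
  d term: (-0.5×0.0860)² = 0.00185
  q term: (-1×0.102)² = 0.0103
  r term: (1×0.107)² = 0.0116
Total = 0.117. Share from r = 0.0116/0.117 = 0.0991.

9.91%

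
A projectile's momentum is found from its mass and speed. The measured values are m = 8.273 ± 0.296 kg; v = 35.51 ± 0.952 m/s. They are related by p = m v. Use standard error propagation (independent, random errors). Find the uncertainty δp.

13.1 kg·m/s

Relative error in a monomial: (δp/p)² = Σ (nᵢ · δxᵢ/xᵢ)².
  (1·δm/m)² = (1×0.0358)² = 0.00128;  (1·δv/v)² = (1×0.0268)² = 0.000719
δp/p = √(0.00200) = 0.0447
p = 293.8 kg·m/s, so δp = 0.0447 × 293.8 = 13.1 kg·m/s.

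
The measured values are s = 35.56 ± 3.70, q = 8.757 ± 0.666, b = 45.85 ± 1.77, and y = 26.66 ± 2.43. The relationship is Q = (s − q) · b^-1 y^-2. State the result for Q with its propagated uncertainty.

0.0008225 ± 0.000192

Let u = s − q = 26.80. δu = √(δs² + δq²) = √(13.7 + 0.444) = 3.76, so δu/u = 0.140.
Q is then a monomial in u, b, y:
δQ/Q = √((δu/u)² + (-1·δb/b)² + (-2·δy/y)²) = √(0.0197 + 0.00149 + 0.0332) = 0.233
Q = 0.0008225, so δQ = 0.233 × 0.0008225 = 0.000192.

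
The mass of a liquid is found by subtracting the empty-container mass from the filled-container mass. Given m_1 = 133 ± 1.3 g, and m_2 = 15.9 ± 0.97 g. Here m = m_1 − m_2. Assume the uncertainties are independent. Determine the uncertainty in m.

1.62 g

Sums and differences: (δm)² = Σ (cᵢ δxᵢ)².
  (δm_1)² = 1.69;  (δm_2)² = 0.941
δm = √(2.63) = 1.62 g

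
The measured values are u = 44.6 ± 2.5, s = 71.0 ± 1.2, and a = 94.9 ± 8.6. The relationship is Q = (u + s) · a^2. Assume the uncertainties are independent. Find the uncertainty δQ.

1.9e+05

Let w = u + s = 116. δw = √(δu² + δs²) = √(6.25 + 1.44) = 2.77, so δw/w = 0.0240.
Q is then a monomial in w, a:
δQ/Q = √((δw/w)² + (2·δa/a)²) = √(0.000575 + 0.0328) = 0.183
Q = 1.04e+06, so δQ = 0.183 × 1.04e+06 = 1.9e+05.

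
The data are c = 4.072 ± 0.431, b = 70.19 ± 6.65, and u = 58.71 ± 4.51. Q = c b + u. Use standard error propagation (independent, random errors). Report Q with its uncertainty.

344.5 ± 40.9

Let p = c·b = 285.8. δp/p = √((1·δc/c)² + (1·δb/b)²) = √(0.0112 + 0.00898) = 0.142, so δp = 40.6.
Q = p + u: δQ = √(δp² + δu²) = √(1650 + 20.3) = 40.9
Q = 344.5.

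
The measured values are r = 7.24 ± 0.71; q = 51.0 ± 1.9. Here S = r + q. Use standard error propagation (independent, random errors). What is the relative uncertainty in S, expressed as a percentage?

3.48%

Sums and differences: (δS)² = Σ (cᵢ δxᵢ)².
  (δr)² = 0.504;  (δq)² = 3.61
δS = √(4.11) = 2.03
S = 58.2, so δS/S = 2.03/58.2 = 0.0348.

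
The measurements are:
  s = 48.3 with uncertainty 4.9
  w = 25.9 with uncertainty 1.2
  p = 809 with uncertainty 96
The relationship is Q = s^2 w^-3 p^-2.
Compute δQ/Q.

Relative error in a monomial: (δQ/Q)² = Σ (nᵢ · δxᵢ/xᵢ)².
  (2·δs/s)² = (2×0.101)² = 0.0412;  (-3·δw/w)² = (-3×0.0463)² = 0.0193;  (-2·δp/p)² = (-2×0.119)² = 0.0563
δQ/Q = √(0.117) = 0.342

0.342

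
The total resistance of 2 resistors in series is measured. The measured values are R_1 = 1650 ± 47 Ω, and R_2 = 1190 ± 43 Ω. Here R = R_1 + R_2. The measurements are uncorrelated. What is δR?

R is a linear combination, so absolute uncertainties add in quadrature:
  (δR_1)² = 2210;  (δR_2)² = 1850
δR = √(4060) = 63.7 Ω

63.7 Ω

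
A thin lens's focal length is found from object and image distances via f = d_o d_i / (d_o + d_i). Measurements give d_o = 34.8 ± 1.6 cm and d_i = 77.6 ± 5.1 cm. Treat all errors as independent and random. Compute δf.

∂f/∂d_o = (d_i/(d_o+d_i))² = 0.477;  ∂f/∂d_i = (d_o/(d_o+d_i))² = 0.0959
δf = √((∂f/∂d_o · δd_o)² + (∂f/∂d_i · δd_i)²) = √(0.582 + 0.239) = 0.906 cm

0.906 cm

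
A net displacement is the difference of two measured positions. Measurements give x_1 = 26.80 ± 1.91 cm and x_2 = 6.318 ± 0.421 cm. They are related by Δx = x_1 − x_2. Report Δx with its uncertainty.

Each term contributes (cᵢ δxᵢ)² to (δΔx)²:
  (δx_1)² = 3.65;  (δx_2)² = 0.177
δΔx = √(3.83) = 1.96 cm
Δx = 20.48 cm.

20.48 ± 1.96 cm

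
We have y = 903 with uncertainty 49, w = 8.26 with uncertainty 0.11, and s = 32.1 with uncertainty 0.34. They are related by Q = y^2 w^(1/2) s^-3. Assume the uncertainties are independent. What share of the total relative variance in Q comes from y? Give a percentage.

(δQ/Q)² = (2·δy/y)² + (½·δw/w)² + (-3·δs/s)²
  y term: (2×0.0543)² = 0.0118
  w term: (0.5×0.0133)² = 4.43e-05
  s term: (-3×0.0106)² = 0.00101
Total = 0.0128. Share from y = 0.0118/0.0128 = 0.918.

91.8%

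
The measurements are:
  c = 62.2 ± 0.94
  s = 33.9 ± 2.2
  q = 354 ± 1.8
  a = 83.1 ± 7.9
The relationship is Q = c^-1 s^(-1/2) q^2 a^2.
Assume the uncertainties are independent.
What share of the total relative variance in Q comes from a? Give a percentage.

96.3%

(δQ/Q)² = (-1·δc/c)² + (−½·δs/s)² + (2·δq/q)² + (2·δa/a)²
  c term: (-1×0.0151)² = 0.000228
  s term: (-0.5×0.0649)² = 0.00105
  q term: (2×0.00508)² = 0.000103
  a term: (2×0.0951)² = 0.0362
Total = 0.0375. Share from a = 0.0362/0.0375 = 0.963.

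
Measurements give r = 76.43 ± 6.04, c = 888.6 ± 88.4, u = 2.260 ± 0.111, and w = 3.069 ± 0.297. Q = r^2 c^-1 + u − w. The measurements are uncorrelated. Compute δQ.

1.27

Let p = r^2·c^-1 = 6.574. δp/p = √((2·δr/r)² + (-1·δc/c)²) = √(0.0250 + 0.00990) = 0.187, so δp = 1.23.
Q = p + u − w: δQ = √(δp² + δu² + δw²) = √(1.51 + 0.0123 + 0.0882) = 1.27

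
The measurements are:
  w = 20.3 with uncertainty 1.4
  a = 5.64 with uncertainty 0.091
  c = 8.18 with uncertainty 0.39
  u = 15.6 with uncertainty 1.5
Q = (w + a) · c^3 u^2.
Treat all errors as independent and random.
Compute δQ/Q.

0.246

Let h = w + a = 25.9. δh = √(δw² + δa²) = √(1.96 + 0.00828) = 1.40, so δh/h = 0.0541.
Q is then a monomial in h, c, u:
δQ/Q = √((δh/h)² + (3·δc/c)² + (2·δu/u)²) = √(0.00293 + 0.0205 + 0.0370) = 0.246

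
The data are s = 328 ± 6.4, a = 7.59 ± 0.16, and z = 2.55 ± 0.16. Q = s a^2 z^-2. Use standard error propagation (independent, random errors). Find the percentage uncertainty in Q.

13.4%

Each factor contributes (exponent × relative error)² to (δQ/Q)²:
  (1·δs/s)² = (1×0.0195)² = 0.000381;  (2·δa/a)² = (2×0.0211)² = 0.00178;  (-2·δz/z)² = (-2×0.0627)² = 0.0157
δQ/Q = √(0.0179) = 0.134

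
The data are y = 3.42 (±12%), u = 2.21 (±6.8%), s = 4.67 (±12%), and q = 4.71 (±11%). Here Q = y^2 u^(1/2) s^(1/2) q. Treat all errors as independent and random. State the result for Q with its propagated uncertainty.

177 ± 48.3

Products/powers → add relative errors in quadrature, weighted by exponent:
  (2·δy/y)² = (2×0.120)² = 0.0576;  (½·δu/u)² = (0.5×0.0680)² = 0.00116;  (½·δs/s)² = (0.5×0.120)² = 0.00360;  (1·δq/q)² = (1×0.110)² = 0.0121
δQ/Q = √(0.0745) = 0.273
Q = 177, so δQ = 0.273 × 177 = 48.3.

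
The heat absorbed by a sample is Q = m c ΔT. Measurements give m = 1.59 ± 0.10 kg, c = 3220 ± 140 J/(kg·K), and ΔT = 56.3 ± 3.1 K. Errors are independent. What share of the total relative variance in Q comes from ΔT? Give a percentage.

34.2%

(δQ/Q)² = (1·δm/m)² + (1·δc/c)² + (1·δΔT/ΔT)²
  m term: (1×0.0629)² = 0.00396
  c term: (1×0.0435)² = 0.00189
  ΔT term: (1×0.0551)² = 0.00303
Total = 0.00888. Share from ΔT = 0.00303/0.00888 = 0.342.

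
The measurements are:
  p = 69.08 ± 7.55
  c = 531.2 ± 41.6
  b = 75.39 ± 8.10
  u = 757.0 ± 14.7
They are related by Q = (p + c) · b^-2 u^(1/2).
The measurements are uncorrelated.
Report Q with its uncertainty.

Let w = p + c = 600.3. δw = √(δp² + δc²) = √(57.0 + 1730) = 42.3, so δw/w = 0.0704.
Q is then a monomial in w, b, u:
δQ/Q = √((δw/w)² + (-2·δb/b)² + (½·δu/u)²) = √(0.00496 + 0.0462 + 9.43e-05) = 0.226
Q = 2.906, so δQ = 0.226 × 2.906 = 0.658.

2.906 ± 0.658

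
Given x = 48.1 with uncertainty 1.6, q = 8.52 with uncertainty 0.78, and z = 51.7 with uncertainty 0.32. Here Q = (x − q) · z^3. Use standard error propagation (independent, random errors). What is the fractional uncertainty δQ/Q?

0.0487

Let u = x − q = 39.6. δu = √(δx² + δq²) = √(2.56 + 0.608) = 1.78, so δu/u = 0.0450.
Q is then a monomial in u, z:
δQ/Q = √((δu/u)² + (3·δz/z)²) = √(0.00202 + 0.000345) = 0.0487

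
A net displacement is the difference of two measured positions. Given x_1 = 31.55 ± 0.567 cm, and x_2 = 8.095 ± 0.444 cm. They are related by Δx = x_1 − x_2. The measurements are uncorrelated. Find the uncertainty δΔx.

Absolute uncertainties add in quadrature for a linear combination:
  (δx_1)² = 0.321;  (δx_2)² = 0.197
δΔx = √(0.519) = 0.720 cm

0.720 cm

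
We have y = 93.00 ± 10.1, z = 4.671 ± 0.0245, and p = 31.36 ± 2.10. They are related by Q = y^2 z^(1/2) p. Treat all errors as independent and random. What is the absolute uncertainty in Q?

Q is a product of powers, so relative uncertainties combine in quadrature:
  (2·δy/y)² = (2×0.109)² = 0.0472;  (½·δz/z)² = (0.5×0.00525)² = 6.88e-06;  (1·δp/p)² = (1×0.0670)² = 0.00448
δQ/Q = √(0.0517) = 0.227
Q = 586200, so δQ = 0.227 × 586200 = 1.33e+05.

1.33e+05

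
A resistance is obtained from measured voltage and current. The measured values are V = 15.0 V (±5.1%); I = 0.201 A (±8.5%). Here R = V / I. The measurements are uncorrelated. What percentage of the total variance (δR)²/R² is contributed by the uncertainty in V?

26.5%

(δR/R)² = (1·δV/V)² + (-1·δI/I)²
  V term: (1×0.0510)² = 0.00260
  I term: (-1×0.0850)² = 0.00723
Total = 0.00983. Share from V = 0.00260/0.00983 = 0.265.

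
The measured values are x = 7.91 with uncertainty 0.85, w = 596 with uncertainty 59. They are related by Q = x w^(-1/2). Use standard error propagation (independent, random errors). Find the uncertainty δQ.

For a monomial Q ∝ x, w^(-1/2), fractional errors add in quadrature:
  (1·δx/x)² = (1×0.107)² = 0.0115;  (−½·δw/w)² = (-0.5×0.0990)² = 0.00245
δQ/Q = √(0.0140) = 0.118
Q = 0.324, so δQ = 0.118 × 0.324 = 0.0383.

0.0383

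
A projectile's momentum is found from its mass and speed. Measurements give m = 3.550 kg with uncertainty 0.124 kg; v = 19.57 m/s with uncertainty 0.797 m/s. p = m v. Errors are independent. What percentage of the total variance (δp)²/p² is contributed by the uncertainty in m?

42.4%

(δp/p)² = (1·δm/m)² + (1·δv/v)²
  m term: (1×0.0349)² = 0.00122
  v term: (1×0.0407)² = 0.00166
Total = 0.00288. Share from m = 0.00122/0.00288 = 0.424.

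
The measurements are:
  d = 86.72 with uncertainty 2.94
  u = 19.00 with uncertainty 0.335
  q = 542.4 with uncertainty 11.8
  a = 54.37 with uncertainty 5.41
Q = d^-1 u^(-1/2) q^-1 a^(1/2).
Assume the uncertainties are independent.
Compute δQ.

2.32e-06

Products/powers → add relative errors in quadrature, weighted by exponent:
  (-1·δd/d)² = (-1×0.0339)² = 0.00115;  (−½·δu/u)² = (-0.5×0.0176)² = 7.77e-05;  (-1·δq/q)² = (-1×0.0218)² = 0.000473;  (½·δa/a)² = (0.5×0.0995)² = 0.00248
δQ/Q = √(0.00418) = 0.0646
Q = 3.596e-05, so δQ = 0.0646 × 3.596e-05 = 2.32e-06.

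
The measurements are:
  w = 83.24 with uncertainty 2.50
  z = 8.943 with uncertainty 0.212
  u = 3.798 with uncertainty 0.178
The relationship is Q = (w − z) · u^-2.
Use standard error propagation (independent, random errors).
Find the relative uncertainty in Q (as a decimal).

0.0996

Let h = w − z = 74.30. δh = √(δw² + δz²) = √(6.25 + 0.0449) = 2.51, so δh/h = 0.0338.
Q is then a monomial in h, u:
δQ/Q = √((δh/h)² + (-2·δu/u)²) = √(0.00114 + 0.00879) = 0.0996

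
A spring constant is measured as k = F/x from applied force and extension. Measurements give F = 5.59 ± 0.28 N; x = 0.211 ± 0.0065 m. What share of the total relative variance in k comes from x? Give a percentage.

(δk/k)² = (1·δF/F)² + (-1·δx/x)²
  F term: (1×0.0501)² = 0.00251
  x term: (-1×0.0308)² = 0.000949
Total = 0.00346. Share from x = 0.000949/0.00346 = 0.274.

27.4%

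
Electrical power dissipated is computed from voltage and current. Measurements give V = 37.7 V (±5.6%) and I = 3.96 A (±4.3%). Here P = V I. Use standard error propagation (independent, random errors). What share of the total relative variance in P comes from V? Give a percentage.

62.9%

(δP/P)² = (1·δV/V)² + (1·δI/I)²
  V term: (1×0.0560)² = 0.00314
  I term: (1×0.0430)² = 0.00185
Total = 0.00498. Share from V = 0.00314/0.00498 = 0.629.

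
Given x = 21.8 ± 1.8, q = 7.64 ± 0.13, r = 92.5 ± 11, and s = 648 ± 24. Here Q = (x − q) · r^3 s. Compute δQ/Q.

Let u = x − q = 14.2. δu = √(δx² + δq²) = √(3.24 + 0.0169) = 1.80, so δu/u = 0.127.
Q is then a monomial in u, r, s:
δQ/Q = √((δu/u)² + (3·δr/r)² + (1·δs/s)²) = √(0.0162 + 0.127 + 0.00137) = 0.381

0.381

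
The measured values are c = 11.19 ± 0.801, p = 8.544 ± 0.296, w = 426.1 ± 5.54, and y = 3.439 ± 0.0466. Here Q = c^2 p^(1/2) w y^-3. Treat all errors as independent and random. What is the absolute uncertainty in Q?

Q is a product of powers, so relative uncertainties combine in quadrature:
  (2·δc/c)² = (2×0.0716)² = 0.0205;  (½·δp/p)² = (0.5×0.0346)² = 0.000300;  (1·δw/w)² = (1×0.0130)² = 0.000169;  (-3·δy/y)² = (-3×0.0136)² = 0.00165
δQ/Q = √(0.0226) = 0.150
Q = 3834, so δQ = 0.150 × 3834 = 577.

577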